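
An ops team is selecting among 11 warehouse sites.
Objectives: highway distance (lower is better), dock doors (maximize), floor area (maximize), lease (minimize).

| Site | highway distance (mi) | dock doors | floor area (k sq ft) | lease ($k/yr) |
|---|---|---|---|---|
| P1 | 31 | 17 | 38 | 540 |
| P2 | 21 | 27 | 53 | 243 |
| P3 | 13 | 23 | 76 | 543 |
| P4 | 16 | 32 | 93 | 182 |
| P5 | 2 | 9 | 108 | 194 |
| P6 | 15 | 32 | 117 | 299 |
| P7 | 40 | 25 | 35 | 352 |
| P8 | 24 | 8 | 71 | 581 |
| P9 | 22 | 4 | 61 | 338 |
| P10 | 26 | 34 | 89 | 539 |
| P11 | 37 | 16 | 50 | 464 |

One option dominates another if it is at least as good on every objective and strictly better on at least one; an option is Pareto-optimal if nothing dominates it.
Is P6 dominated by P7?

P7 vs P6: P7 is worse on highway distance (40 vs 15), so it does not dominate P6.

No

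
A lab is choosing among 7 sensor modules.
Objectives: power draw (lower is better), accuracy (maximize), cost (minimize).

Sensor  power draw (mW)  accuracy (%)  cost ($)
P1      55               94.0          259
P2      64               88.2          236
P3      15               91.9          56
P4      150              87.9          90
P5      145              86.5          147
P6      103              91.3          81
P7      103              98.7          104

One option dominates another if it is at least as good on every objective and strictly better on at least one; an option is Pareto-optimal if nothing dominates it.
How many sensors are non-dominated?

3

P1: not dominated.
P2: dominated by P3 (power draw 15≤64, accuracy 91.9≥88.2, cost 56≤236).
P3: not dominated (best power draw).
P4: dominated by P3 (power draw 15≤150, accuracy 91.9≥87.9, cost 56≤90).
P5: dominated by P3 (power draw 15≤145, accuracy 91.9≥86.5, cost 56≤147).
P6: dominated by P3 (power draw 15≤103, accuracy 91.9≥91.3, cost 56≤81).
P7: not dominated (best accuracy).
Pareto-optimal: P1, P3, P7 → 3.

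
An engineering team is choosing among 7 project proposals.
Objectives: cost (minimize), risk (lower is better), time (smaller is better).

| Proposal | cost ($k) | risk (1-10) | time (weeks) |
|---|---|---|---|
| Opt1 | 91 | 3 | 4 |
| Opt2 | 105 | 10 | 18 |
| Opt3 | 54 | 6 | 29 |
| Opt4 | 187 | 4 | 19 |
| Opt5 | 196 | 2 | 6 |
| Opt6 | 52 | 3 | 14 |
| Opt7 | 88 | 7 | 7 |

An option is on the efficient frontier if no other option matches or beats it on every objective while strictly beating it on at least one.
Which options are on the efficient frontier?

Opt1: not dominated (best time).
Opt2: dominated by Opt1 (cost 91≤105, risk 3≤10, time 4≤18).
Opt3: dominated by Opt6 (cost 52≤54, risk 3≤6, time 14≤29).
Opt4: dominated by Opt1 (cost 91≤187, risk 3≤4, time 4≤19).
Opt5: not dominated (best risk).
Opt6: not dominated (best cost).
Opt7: not dominated.

Opt1, Opt5, Opt6, Opt7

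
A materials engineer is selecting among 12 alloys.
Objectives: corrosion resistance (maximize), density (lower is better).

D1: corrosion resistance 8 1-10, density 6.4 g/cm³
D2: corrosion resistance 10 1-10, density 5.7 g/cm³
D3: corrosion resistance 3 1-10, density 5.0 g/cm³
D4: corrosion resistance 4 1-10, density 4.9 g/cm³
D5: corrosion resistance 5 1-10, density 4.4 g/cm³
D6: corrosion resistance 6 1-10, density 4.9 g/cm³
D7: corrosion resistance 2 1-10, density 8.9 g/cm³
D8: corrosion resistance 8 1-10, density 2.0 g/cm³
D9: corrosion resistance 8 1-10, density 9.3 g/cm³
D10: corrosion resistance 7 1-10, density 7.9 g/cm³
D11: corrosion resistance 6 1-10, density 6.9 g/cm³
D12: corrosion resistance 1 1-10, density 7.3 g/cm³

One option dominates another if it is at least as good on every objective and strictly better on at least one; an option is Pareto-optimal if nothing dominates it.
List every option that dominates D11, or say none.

D1: corrosion resistance 8≥6, density 6.4≤6.9 — dominates D11.
D2: corrosion resistance 10≥6, density 5.7≤6.9 — dominates D11.
D6: corrosion resistance 6≥6, density 4.9≤6.9 — dominates D11.
D8: corrosion resistance 8≥6, density 2.0≤6.9 — dominates D11.
Others (D3, D4, D5, D7, D9, D10, D12) are each worse than D11 on at least one objective.

D1, D2, D6, D8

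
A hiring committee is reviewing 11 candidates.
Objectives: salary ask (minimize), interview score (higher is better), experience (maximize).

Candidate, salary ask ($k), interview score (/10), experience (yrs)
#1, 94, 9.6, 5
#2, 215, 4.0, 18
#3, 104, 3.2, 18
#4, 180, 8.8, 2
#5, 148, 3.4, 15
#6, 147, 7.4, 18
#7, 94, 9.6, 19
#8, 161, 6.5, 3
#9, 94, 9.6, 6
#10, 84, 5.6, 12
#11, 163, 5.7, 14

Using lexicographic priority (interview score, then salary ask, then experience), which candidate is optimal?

#7

First maximize interview score: best is 9.6, kept {#1, #7, #9}.
Then minimize salary ask: best is 94, kept {#1, #7, #9}.
Then maximize experience: best is 19, kept {#7}.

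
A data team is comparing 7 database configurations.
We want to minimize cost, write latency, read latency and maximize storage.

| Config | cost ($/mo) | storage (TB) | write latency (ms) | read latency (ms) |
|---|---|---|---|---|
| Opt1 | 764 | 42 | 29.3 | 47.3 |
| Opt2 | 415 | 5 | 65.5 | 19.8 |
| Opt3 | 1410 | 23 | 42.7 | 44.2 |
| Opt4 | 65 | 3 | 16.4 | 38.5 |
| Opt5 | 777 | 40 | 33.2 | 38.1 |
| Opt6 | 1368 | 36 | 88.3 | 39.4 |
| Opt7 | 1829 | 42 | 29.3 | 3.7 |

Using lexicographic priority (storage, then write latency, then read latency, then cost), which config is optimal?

Opt7

First maximize storage: best is 42, kept {Opt1, Opt7}.
Then minimize write latency: best is 29.3, kept {Opt1, Opt7}.
Then minimize read latency: best is 3.7, kept {Opt7}.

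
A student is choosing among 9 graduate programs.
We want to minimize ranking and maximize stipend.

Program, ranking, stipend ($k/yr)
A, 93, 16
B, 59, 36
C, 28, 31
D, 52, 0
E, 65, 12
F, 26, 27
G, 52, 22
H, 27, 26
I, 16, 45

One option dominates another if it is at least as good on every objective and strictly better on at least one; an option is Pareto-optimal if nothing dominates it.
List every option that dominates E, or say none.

B: ranking 59≤65, stipend 36≥12 — dominates E.
C: ranking 28≤65, stipend 31≥12 — dominates E.
F: ranking 26≤65, stipend 27≥12 — dominates E.
G: ranking 52≤65, stipend 22≥12 — dominates E.
H: ranking 27≤65, stipend 26≥12 — dominates E.
I: ranking 16≤65, stipend 45≥12 — dominates E.
Others (A, D) are each worse than E on at least one objective.

B, C, F, G, H, I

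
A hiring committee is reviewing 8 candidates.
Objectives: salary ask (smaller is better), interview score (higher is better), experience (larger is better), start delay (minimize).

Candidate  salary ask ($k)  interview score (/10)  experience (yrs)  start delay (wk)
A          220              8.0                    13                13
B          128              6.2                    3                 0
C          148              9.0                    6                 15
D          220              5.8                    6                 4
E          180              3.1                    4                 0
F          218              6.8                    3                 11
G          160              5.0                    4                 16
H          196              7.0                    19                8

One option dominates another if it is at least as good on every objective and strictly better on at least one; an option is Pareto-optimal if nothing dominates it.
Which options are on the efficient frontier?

A: not dominated.
B: not dominated (best salary ask).
C: not dominated (best interview score).
D: not dominated.
E: not dominated.
F: dominated by H (salary ask 196≤218, interview score 7.0≥6.8, experience 19≥3, start delay 8≤11).
G: dominated by C (salary ask 148≤160, interview score 9.0≥5.0, experience 6≥4, start delay 15≤16).
H: not dominated (best experience).

A, B, C, D, E, H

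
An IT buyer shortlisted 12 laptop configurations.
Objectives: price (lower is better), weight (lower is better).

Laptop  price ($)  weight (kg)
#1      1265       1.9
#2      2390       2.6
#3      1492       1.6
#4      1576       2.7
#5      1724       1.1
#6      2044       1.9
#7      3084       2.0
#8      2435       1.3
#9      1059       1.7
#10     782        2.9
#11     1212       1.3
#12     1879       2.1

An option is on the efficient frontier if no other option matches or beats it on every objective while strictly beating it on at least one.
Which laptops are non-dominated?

#1: dominated by #9 (price 1059≤1265, weight 1.7≤1.9).
#2: dominated by #1 (price 1265≤2390, weight 1.9≤2.6).
#3: dominated by #11 (price 1212≤1492, weight 1.3≤1.6).
#4: dominated by #1 (price 1265≤1576, weight 1.9≤2.7).
#5: not dominated (best weight).
#6: dominated by #1 (price 1265≤2044, weight 1.9≤1.9).
#7: dominated by #1 (price 1265≤3084, weight 1.9≤2.0).
#8: dominated by #5 (price 1724≤2435, weight 1.1≤1.3).
#9: not dominated.
#10: not dominated (best price).
#11: not dominated.
#12: dominated by #1 (price 1265≤1879, weight 1.9≤2.1).

#5, #9, #10, #11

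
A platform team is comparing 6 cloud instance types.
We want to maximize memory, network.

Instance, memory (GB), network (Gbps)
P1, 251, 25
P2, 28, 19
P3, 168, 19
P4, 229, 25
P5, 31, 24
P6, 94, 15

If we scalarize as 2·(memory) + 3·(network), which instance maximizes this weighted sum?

P1: 2·251 + 3·25 = 577
P2: 2·28 + 3·19 = 113
P3: 2·168 + 3·19 = 393
P4: 2·229 + 3·25 = 533
P5: 2·31 + 3·24 = 134
P6: 2·94 + 3·15 = 233
Highest: P1 at 577.

P1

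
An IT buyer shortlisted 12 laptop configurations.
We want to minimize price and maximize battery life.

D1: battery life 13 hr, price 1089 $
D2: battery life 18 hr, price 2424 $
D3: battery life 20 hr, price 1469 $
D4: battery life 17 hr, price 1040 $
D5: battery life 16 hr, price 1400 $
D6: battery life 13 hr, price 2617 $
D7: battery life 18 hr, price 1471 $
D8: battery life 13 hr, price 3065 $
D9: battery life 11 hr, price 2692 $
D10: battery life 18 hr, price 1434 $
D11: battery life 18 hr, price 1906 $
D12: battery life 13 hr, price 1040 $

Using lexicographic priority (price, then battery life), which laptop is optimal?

D4

First minimize price: best is 1040, kept {D4, D12}.
Then maximize battery life: best is 17, kept {D4}.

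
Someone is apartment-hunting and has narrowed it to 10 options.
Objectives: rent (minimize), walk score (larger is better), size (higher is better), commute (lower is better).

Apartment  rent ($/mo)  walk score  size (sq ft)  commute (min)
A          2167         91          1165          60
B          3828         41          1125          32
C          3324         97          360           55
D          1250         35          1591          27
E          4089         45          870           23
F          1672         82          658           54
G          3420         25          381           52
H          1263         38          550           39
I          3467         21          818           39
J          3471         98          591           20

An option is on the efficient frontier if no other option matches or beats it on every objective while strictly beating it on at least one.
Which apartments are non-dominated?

A, B, C, D, E, F, H, J

A: not dominated.
B: not dominated.
C: not dominated.
D: not dominated (best rent).
E: not dominated.
F: not dominated.
G: dominated by D (rent 1250≤3420, walk score 35≥25, size 1591≥381, commute 27≤52).
H: not dominated.
I: dominated by D (rent 1250≤3467, walk score 35≥21, size 1591≥818, commute 27≤39).
J: not dominated (best walk score).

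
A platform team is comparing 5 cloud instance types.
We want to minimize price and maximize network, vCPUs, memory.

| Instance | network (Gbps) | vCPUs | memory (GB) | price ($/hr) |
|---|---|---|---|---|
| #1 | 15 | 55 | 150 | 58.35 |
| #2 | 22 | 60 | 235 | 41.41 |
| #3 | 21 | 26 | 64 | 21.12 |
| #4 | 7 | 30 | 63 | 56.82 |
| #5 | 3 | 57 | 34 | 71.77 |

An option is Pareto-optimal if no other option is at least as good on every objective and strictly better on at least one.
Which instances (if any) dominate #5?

#2: network 22≥3, vCPUs 60≥57, memory 235≥34, price 41.41≤71.77 — dominates #5.
Others (#1, #3, #4) are each worse than #5 on at least one objective.

#2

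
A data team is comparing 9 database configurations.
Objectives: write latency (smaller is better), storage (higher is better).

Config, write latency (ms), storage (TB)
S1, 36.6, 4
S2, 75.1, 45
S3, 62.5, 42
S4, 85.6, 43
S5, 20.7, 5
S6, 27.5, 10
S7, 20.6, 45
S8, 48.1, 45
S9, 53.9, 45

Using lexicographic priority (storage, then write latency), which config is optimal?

S7

First maximize storage: best is 45, kept {S2, S7, S8, S9}.
Then minimize write latency: best is 20.6, kept {S7}.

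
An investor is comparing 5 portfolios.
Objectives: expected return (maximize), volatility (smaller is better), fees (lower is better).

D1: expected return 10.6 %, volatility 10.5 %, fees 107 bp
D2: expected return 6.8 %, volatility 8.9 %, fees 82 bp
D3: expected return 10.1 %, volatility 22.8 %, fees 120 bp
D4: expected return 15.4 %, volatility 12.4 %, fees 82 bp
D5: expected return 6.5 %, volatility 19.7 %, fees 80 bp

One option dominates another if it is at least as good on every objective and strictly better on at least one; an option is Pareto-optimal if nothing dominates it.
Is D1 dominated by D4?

No

D4 vs D1: D4 is worse on volatility (12.4 vs 10.5), so it does not dominate D1.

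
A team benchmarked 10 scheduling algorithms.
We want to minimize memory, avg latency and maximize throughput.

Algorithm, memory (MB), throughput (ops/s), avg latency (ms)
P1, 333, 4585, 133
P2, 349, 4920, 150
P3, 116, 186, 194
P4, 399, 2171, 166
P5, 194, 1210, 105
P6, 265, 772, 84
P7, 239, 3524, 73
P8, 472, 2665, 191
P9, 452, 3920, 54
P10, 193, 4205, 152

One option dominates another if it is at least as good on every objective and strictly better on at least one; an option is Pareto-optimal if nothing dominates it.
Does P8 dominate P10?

P8 vs P10: P8 is worse on memory (472 vs 193), so it does not dominate P10.

No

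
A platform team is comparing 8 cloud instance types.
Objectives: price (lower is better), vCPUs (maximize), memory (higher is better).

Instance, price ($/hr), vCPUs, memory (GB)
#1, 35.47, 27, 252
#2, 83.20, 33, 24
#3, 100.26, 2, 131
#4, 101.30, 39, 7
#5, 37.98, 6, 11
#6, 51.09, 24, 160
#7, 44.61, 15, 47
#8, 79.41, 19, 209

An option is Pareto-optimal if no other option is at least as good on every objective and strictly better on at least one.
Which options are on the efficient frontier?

#1, #2, #4

#1: not dominated (best price).
#2: not dominated.
#3: dominated by #1 (price 35.47≤100.26, vCPUs 27≥2, memory 252≥131).
#4: not dominated (best vCPUs).
#5: dominated by #1 (price 35.47≤37.98, vCPUs 27≥6, memory 252≥11).
#6: dominated by #1 (price 35.47≤51.09, vCPUs 27≥24, memory 252≥160).
#7: dominated by #1 (price 35.47≤44.61, vCPUs 27≥15, memory 252≥47).
#8: dominated by #1 (price 35.47≤79.41, vCPUs 27≥19, memory 252≥209).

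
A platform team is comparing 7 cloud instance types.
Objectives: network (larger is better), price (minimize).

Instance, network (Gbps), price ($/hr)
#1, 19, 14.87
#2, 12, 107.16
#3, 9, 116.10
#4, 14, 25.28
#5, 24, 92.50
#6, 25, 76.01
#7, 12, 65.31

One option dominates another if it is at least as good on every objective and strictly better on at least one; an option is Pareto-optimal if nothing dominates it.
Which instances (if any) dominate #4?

#1: network 19≥14, price 14.87≤25.28 — dominates #4.
Others (#2, #3, #5, #6, #7) are each worse than #4 on at least one objective.

#1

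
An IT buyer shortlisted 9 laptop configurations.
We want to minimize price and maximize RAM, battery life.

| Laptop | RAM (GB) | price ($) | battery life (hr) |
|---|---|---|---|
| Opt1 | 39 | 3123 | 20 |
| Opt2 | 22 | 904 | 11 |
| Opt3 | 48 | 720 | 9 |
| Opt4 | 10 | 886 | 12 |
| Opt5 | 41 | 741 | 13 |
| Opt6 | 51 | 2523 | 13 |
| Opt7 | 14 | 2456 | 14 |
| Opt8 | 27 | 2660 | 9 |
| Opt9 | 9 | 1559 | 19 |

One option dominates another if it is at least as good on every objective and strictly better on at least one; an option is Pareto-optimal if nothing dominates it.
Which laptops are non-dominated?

Opt1, Opt3, Opt5, Opt6, Opt7, Opt9

Opt1: not dominated (best battery life).
Opt2: dominated by Opt5 (RAM 41≥22, price 741≤904, battery life 13≥11).
Opt3: not dominated (best price).
Opt4: dominated by Opt5 (RAM 41≥10, price 741≤886, battery life 13≥12).
Opt5: not dominated.
Opt6: not dominated (best RAM).
Opt7: not dominated.
Opt8: dominated by Opt3 (RAM 48≥27, price 720≤2660, battery life 9≥9).
Opt9: not dominated.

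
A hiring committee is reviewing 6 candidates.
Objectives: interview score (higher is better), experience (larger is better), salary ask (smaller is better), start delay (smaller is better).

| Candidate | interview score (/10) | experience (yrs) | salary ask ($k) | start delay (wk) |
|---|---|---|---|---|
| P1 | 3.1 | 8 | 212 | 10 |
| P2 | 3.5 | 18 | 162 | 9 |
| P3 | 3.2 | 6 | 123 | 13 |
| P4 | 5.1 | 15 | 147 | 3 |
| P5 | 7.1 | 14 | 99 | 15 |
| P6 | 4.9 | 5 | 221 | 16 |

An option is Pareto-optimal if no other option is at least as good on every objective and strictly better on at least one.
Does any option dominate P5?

No

P1: worse on interview score (3.1 vs 7.1).
P2: worse on interview score (3.5 vs 7.1).
P3: worse on interview score (3.2 vs 7.1).
P4: worse on interview score (5.1 vs 7.1).
P6: worse on interview score (4.9 vs 7.1).
No option is at least as good as P5 on every objective and strictly better on one.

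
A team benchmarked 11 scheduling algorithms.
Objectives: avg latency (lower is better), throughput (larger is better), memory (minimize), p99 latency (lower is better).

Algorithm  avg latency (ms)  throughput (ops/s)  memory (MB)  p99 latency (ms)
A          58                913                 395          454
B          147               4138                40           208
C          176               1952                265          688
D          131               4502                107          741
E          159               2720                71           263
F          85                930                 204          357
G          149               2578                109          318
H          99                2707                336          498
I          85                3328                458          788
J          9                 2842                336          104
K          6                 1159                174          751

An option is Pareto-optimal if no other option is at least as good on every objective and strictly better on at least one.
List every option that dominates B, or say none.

A: worse on throughput (913 vs 4138).
C: worse on avg latency (176 vs 147).
D: worse on memory (107 vs 40).
E: worse on avg latency (159 vs 147).
F: worse on throughput (930 vs 4138).
G: worse on avg latency (149 vs 147).
H: worse on throughput (2707 vs 4138).
I: worse on throughput (3328 vs 4138).
J: worse on throughput (2842 vs 4138).
K: worse on throughput (1159 vs 4138).
No option dominates B.

none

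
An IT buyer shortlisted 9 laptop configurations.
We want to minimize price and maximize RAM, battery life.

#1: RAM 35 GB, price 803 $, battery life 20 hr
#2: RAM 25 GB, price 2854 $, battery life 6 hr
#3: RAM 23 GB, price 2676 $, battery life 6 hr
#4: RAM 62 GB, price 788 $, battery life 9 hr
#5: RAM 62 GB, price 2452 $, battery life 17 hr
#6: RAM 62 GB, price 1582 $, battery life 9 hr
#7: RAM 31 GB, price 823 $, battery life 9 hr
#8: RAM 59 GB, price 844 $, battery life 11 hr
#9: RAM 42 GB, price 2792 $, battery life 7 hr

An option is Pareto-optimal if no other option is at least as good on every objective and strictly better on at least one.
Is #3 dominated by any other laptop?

Yes

#1 vs #3: RAM 35≥23, price 803≤2676, battery life 20≥6 — #1 is at least as good on every objective and strictly better on at least one, so #1 dominates #3.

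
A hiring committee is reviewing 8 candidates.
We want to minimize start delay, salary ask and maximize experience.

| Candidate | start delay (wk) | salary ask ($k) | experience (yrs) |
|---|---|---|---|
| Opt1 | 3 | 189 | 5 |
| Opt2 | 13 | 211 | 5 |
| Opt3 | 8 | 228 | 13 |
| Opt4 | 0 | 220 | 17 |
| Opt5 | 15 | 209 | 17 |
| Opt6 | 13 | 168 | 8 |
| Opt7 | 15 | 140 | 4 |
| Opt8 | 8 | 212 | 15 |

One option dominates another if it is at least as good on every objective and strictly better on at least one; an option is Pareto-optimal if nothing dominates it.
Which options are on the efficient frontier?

Opt1, Opt4, Opt5, Opt6, Opt7, Opt8

Opt1: not dominated.
Opt2: dominated by Opt1 (start delay 3≤13, salary ask 189≤211, experience 5≥5).
Opt3: dominated by Opt4 (start delay 0≤8, salary ask 220≤228, experience 17≥13).
Opt4: not dominated (best start delay).
Opt5: not dominated.
Opt6: not dominated.
Opt7: not dominated (best salary ask).
Opt8: not dominated.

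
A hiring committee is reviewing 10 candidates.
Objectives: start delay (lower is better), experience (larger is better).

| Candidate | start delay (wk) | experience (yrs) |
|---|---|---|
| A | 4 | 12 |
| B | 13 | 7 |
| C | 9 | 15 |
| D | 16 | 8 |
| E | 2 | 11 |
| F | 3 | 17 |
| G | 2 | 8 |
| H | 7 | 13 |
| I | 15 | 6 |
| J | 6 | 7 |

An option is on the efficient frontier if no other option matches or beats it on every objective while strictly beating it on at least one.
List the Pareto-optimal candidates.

A: dominated by F (start delay 3≤4, experience 17≥12).
B: dominated by A (start delay 4≤13, experience 12≥7).
C: dominated by F (start delay 3≤9, experience 17≥15).
D: dominated by A (start delay 4≤16, experience 12≥8).
E: not dominated.
F: not dominated (best experience).
G: dominated by E (start delay 2≤2, experience 11≥8).
H: dominated by F (start delay 3≤7, experience 17≥13).
I: dominated by A (start delay 4≤15, experience 12≥6).
J: dominated by A (start delay 4≤6, experience 12≥7).

E, F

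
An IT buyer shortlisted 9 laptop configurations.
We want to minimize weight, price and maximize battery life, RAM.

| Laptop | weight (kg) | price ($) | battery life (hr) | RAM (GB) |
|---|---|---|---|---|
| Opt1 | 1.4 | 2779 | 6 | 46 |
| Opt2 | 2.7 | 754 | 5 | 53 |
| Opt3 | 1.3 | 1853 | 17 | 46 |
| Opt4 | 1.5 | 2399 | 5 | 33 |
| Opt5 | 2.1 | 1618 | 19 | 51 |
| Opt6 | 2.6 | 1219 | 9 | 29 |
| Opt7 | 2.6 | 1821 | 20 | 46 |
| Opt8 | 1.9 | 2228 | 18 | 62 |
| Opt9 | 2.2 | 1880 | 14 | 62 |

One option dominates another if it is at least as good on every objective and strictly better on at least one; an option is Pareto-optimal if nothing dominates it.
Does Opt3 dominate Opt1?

Yes

Opt3 vs Opt1: weight 1.3≤1.4, price 1853≤2779, battery life 17≥6, RAM 46≥46 — Opt3 is at least as good on every objective with at least one strict improvement.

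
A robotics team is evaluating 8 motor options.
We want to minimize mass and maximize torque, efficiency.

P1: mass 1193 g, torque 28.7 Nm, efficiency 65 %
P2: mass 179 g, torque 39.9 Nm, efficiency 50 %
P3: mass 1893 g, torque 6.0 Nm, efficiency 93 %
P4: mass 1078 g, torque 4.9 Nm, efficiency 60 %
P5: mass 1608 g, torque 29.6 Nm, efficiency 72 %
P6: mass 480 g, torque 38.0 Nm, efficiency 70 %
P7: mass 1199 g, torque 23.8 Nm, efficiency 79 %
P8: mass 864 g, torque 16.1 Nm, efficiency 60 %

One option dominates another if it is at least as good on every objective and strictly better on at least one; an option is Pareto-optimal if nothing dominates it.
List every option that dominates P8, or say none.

P6: mass 480≤864, torque 38.0≥16.1, efficiency 70≥60 — dominates P8.
Others (P1, P2, P3, P4, P5, P7) are each worse than P8 on at least one objective.

P6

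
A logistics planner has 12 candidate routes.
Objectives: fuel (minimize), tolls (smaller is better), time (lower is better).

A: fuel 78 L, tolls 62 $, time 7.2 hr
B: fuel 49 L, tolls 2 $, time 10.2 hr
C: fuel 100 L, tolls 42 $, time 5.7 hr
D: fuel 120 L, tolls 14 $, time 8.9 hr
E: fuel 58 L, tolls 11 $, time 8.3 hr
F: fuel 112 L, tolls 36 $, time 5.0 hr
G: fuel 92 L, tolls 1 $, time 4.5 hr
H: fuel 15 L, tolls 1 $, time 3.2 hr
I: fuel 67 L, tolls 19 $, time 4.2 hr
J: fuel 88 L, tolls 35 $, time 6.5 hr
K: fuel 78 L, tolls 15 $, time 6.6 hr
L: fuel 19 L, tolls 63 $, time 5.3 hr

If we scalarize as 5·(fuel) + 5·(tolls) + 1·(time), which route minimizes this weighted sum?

A: 5·78 + 5·62 + 1·7.2 = 707.2
B: 5·49 + 5·2 + 1·10.2 = 265.2
C: 5·100 + 5·42 + 1·5.7 = 715.7
D: 5·120 + 5·14 + 1·8.9 = 678.9
E: 5·58 + 5·11 + 1·8.3 = 353.3
F: 5·112 + 5·36 + 1·5.0 = 745.0
G: 5·92 + 5·1 + 1·4.5 = 469.5
H: 5·15 + 5·1 + 1·3.2 = 83.2
I: 5·67 + 5·19 + 1·4.2 = 434.2
J: 5·88 + 5·35 + 1·6.5 = 621.5
K: 5·78 + 5·15 + 1·6.6 = 471.6
L: 5·19 + 5·63 + 1·5.3 = 415.3
Lowest: H at 83.2.

H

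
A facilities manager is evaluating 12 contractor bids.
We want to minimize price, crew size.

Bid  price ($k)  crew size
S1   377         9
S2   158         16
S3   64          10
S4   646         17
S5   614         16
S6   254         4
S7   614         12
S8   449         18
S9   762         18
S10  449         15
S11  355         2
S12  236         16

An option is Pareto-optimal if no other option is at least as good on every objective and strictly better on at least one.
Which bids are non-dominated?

S3, S6, S11

S1: dominated by S6 (price 254≤377, crew size 4≤9).
S2: dominated by S3 (price 64≤158, crew size 10≤16).
S3: not dominated (best price).
S4: dominated by S1 (price 377≤646, crew size 9≤17).
S5: dominated by S1 (price 377≤614, crew size 9≤16).
S6: not dominated.
S7: dominated by S1 (price 377≤614, crew size 9≤12).
S8: dominated by S1 (price 377≤449, crew size 9≤18).
S9: dominated by S1 (price 377≤762, crew size 9≤18).
S10: dominated by S1 (price 377≤449, crew size 9≤15).
S11: not dominated (best crew size).
S12: dominated by S2 (price 158≤236, crew size 16≤16).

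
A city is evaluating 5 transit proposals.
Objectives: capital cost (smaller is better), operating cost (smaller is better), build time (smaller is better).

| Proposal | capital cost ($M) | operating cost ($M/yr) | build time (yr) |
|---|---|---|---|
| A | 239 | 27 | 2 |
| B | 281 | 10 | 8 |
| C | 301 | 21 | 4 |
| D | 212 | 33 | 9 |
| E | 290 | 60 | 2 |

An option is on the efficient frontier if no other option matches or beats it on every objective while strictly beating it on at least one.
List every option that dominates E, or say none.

A: capital cost 239≤290, operating cost 27≤60, build time 2≤2 — dominates E.
Others (B, C, D) are each worse than E on at least one objective.

A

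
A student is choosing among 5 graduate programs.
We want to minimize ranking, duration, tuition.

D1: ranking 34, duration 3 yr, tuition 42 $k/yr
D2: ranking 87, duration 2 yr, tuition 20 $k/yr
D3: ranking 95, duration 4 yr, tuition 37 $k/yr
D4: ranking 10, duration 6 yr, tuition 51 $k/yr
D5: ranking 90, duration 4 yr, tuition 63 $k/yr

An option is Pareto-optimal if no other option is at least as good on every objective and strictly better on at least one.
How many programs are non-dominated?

3

D1: not dominated.
D2: not dominated (best duration).
D3: dominated by D2 (ranking 87≤95, duration 2≤4, tuition 20≤37).
D4: not dominated (best ranking).
D5: dominated by D1 (ranking 34≤90, duration 3≤4, tuition 42≤63).
Pareto-optimal: D1, D2, D4 → 3.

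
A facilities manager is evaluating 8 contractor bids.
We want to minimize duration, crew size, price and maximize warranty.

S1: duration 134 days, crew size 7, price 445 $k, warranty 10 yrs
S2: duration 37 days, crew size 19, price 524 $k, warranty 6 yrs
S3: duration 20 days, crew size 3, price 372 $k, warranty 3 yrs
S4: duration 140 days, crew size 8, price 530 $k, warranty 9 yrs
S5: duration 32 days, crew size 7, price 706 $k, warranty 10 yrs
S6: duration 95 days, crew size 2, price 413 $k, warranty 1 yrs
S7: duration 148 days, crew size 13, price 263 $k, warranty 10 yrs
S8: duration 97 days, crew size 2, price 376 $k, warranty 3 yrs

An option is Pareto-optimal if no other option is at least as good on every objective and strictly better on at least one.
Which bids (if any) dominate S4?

S1

S1: duration 134≤140, crew size 7≤8, price 445≤530, warranty 10≥9 — dominates S4.
Others (S2, S3, S5, S6, S7, S8) are each worse than S4 on at least one objective.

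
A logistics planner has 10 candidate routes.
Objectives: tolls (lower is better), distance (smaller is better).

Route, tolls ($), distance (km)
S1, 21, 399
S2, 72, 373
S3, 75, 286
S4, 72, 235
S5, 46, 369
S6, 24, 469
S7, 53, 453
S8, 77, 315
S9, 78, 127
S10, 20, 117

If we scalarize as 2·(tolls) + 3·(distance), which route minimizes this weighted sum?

S1: 2·21 + 3·399 = 1239
S2: 2·72 + 3·373 = 1263
S3: 2·75 + 3·286 = 1008
S4: 2·72 + 3·235 = 849
S5: 2·46 + 3·369 = 1199
S6: 2·24 + 3·469 = 1455
S7: 2·53 + 3·453 = 1465
S8: 2·77 + 3·315 = 1099
S9: 2·78 + 3·127 = 537
S10: 2·20 + 3·117 = 391
Lowest: S10 at 391.

S10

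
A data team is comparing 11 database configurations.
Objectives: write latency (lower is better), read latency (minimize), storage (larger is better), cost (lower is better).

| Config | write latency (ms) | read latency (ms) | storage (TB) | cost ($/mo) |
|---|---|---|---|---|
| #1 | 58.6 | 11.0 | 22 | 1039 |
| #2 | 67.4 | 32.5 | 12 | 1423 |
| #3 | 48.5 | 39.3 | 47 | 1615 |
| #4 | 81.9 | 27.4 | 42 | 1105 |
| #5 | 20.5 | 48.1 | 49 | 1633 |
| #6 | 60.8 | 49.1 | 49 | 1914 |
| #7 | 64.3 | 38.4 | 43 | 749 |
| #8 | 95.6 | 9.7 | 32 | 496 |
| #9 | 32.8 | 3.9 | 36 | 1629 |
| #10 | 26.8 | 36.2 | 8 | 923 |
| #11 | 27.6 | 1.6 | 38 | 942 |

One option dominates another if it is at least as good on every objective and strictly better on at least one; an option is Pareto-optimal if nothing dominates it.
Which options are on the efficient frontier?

#1: dominated by #11 (write latency 27.6≤58.6, read latency 1.6≤11.0, storage 38≥22, cost 942≤1039).
#2: dominated by #1 (write latency 58.6≤67.4, read latency 11.0≤32.5, storage 22≥12, cost 1039≤1423).
#3: not dominated.
#4: not dominated.
#5: not dominated (best write latency).
#6: dominated by #5 (write latency 20.5≤60.8, read latency 48.1≤49.1, storage 49≥49, cost 1633≤1914).
#7: not dominated.
#8: not dominated (best cost).
#9: dominated by #11 (write latency 27.6≤32.8, read latency 1.6≤3.9, storage 38≥36, cost 942≤1629).
#10: not dominated.
#11: not dominated (best read latency).

#3, #4, #5, #7, #8, #10, #11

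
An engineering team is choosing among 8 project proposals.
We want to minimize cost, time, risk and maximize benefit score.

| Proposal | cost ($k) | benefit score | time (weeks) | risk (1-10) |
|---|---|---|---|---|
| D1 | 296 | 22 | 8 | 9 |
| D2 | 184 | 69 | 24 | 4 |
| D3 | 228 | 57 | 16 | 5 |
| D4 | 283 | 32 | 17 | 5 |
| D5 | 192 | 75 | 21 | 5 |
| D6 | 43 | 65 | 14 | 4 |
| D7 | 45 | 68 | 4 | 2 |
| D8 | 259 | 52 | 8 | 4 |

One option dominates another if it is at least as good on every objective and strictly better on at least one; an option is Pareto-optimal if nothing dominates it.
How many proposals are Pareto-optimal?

D1: dominated by D7 (cost 45≤296, benefit score 68≥22, time 4≤8, risk 2≤9).
D2: not dominated.
D3: dominated by D6 (cost 43≤228, benefit score 65≥57, time 14≤16, risk 4≤5).
D4: dominated by D3 (cost 228≤283, benefit score 57≥32, time 16≤17, risk 5≤5).
D5: not dominated (best benefit score).
D6: not dominated (best cost).
D7: not dominated (best time).
D8: dominated by D7 (cost 45≤259, benefit score 68≥52, time 4≤8, risk 2≤4).
Pareto-optimal: D2, D5, D6, D7 → 4.

4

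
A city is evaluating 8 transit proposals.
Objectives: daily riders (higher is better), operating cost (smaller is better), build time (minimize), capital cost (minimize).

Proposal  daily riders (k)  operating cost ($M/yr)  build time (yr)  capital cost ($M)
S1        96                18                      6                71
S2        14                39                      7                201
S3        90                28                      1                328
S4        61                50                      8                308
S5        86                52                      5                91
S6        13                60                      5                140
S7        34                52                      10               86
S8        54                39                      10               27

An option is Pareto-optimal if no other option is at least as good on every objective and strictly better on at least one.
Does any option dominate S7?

Yes

S1 vs S7: daily riders 96≥34, operating cost 18≤52, build time 6≤10, capital cost 71≤86 — S1 is at least as good on every objective and strictly better on at least one, so S1 dominates S7.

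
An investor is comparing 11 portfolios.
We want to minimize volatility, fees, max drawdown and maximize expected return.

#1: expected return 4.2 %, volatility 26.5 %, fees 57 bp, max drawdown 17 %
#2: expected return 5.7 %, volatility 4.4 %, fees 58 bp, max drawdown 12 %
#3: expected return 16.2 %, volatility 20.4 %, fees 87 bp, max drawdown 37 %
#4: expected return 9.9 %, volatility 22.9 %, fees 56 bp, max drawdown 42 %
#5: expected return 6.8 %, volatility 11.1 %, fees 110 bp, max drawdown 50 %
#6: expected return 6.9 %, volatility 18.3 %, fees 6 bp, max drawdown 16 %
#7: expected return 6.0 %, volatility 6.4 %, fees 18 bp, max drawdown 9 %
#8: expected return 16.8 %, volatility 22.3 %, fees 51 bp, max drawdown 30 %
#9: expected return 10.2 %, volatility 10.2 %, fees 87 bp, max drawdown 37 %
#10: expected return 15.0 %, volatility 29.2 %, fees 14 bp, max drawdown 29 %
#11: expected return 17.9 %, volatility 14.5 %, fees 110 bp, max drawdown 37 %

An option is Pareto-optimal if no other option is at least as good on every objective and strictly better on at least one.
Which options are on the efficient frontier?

#2, #3, #6, #7, #8, #9, #10, #11

#1: dominated by #6 (expected return 6.9≥4.2, volatility 18.3≤26.5, fees 6≤57, max drawdown 16≤17).
#2: not dominated (best volatility).
#3: not dominated.
#4: dominated by #8 (expected return 16.8≥9.9, volatility 22.3≤22.9, fees 51≤56, max drawdown 30≤42).
#5: dominated by #9 (expected return 10.2≥6.8, volatility 10.2≤11.1, fees 87≤110, max drawdown 37≤50).
#6: not dominated (best fees).
#7: not dominated (best max drawdown).
#8: not dominated.
#9: not dominated.
#10: not dominated.
#11: not dominated (best expected return).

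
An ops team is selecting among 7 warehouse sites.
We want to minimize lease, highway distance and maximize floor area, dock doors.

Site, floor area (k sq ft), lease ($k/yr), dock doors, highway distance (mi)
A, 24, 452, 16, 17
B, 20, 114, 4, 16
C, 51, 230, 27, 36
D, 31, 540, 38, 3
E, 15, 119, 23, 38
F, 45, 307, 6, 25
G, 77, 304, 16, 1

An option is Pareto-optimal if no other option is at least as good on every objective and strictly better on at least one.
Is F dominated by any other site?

Yes

G vs F: floor area 77≥45, lease 304≤307, dock doors 16≥6, highway distance 1≤25 — G is at least as good on every objective and strictly better on at least one, so G dominates F.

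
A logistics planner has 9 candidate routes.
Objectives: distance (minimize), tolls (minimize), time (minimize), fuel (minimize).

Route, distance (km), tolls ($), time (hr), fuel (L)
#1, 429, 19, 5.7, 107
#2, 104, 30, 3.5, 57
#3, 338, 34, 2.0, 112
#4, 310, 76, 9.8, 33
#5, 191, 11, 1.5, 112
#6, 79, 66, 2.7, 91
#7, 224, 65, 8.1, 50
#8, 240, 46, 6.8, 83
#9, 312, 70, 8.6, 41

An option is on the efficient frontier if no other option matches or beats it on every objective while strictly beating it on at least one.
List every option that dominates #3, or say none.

#5: distance 191≤338, tolls 11≤34, time 1.5≤2.0, fuel 112≤112 — dominates #3.
Others (#1, #2, #4, #6, #7, #8, #9) are each worse than #3 on at least one objective.

#5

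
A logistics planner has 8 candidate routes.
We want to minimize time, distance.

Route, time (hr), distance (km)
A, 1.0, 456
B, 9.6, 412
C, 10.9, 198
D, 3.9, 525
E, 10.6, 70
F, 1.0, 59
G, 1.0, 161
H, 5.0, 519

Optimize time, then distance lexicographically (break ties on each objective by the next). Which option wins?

First minimize time: best is 1.0, kept {A, F, G}.
Then minimize distance: best is 59, kept {F}.

F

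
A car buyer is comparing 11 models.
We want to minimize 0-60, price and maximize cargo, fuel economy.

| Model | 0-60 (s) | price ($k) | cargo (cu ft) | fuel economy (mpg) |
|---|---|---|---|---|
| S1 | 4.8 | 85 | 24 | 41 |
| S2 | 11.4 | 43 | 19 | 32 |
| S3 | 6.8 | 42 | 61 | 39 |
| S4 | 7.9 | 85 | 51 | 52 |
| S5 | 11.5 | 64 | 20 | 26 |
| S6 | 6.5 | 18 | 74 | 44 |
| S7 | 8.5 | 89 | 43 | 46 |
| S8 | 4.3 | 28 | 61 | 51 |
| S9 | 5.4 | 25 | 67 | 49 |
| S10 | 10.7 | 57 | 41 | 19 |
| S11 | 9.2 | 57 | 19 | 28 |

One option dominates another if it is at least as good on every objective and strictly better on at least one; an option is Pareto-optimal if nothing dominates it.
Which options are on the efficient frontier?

S1: dominated by S8 (0-60 4.3≤4.8, price 28≤85, cargo 61≥24, fuel economy 51≥41).
S2: dominated by S3 (0-60 6.8≤11.4, price 42≤43, cargo 61≥19, fuel economy 39≥32).
S3: dominated by S6 (0-60 6.5≤6.8, price 18≤42, cargo 74≥61, fuel economy 44≥39).
S4: not dominated (best fuel economy).
S5: dominated by S3 (0-60 6.8≤11.5, price 42≤64, cargo 61≥20, fuel economy 39≥26).
S6: not dominated (best price).
S7: dominated by S4 (0-60 7.9≤8.5, price 85≤89, cargo 51≥43, fuel economy 52≥46).
S8: not dominated (best 0-60).
S9: not dominated.
S10: dominated by S3 (0-60 6.8≤10.7, price 42≤57, cargo 61≥41, fuel economy 39≥19).
S11: dominated by S3 (0-60 6.8≤9.2, price 42≤57, cargo 61≥19, fuel economy 39≥28).

S4, S6, S8, S9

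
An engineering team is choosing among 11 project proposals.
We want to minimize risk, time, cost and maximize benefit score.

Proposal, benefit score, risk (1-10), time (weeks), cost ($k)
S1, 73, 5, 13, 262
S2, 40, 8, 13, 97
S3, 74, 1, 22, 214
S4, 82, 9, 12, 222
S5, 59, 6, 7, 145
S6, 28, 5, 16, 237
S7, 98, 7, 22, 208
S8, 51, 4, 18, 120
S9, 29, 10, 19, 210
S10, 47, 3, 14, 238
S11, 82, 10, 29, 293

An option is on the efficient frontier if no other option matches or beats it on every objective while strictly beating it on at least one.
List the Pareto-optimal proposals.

S1, S2, S3, S4, S5, S6, S7, S8, S10

S1: not dominated.
S2: not dominated (best cost).
S3: not dominated (best risk).
S4: not dominated.
S5: not dominated (best time).
S6: not dominated.
S7: not dominated (best benefit score).
S8: not dominated.
S9: dominated by S2 (benefit score 40≥29, risk 8≤10, time 13≤19, cost 97≤210).
S10: not dominated.
S11: dominated by S4 (benefit score 82≥82, risk 9≤10, time 12≤29, cost 222≤293).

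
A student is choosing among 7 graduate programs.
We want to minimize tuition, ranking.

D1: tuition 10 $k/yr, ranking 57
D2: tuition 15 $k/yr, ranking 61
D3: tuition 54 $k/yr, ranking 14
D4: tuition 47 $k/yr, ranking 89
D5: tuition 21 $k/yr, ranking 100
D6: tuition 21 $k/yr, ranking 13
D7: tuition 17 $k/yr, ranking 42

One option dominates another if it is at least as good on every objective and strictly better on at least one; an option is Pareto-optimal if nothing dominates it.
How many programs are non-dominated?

D1: not dominated (best tuition).
D2: dominated by D1 (tuition 10≤15, ranking 57≤61).
D3: dominated by D6 (tuition 21≤54, ranking 13≤14).
D4: dominated by D1 (tuition 10≤47, ranking 57≤89).
D5: dominated by D1 (tuition 10≤21, ranking 57≤100).
D6: not dominated (best ranking).
D7: not dominated.
Pareto-optimal: D1, D6, D7 → 3.

3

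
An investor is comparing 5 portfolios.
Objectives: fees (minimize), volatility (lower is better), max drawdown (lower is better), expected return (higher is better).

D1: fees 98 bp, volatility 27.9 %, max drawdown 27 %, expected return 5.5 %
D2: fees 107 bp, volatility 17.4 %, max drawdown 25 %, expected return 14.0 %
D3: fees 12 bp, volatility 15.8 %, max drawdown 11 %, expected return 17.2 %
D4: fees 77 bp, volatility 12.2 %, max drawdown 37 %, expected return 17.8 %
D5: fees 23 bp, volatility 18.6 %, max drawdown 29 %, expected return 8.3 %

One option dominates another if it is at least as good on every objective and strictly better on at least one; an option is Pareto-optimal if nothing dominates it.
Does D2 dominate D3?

D2 vs D3: D2 is worse on fees (107 vs 12), so it does not dominate D3.

No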